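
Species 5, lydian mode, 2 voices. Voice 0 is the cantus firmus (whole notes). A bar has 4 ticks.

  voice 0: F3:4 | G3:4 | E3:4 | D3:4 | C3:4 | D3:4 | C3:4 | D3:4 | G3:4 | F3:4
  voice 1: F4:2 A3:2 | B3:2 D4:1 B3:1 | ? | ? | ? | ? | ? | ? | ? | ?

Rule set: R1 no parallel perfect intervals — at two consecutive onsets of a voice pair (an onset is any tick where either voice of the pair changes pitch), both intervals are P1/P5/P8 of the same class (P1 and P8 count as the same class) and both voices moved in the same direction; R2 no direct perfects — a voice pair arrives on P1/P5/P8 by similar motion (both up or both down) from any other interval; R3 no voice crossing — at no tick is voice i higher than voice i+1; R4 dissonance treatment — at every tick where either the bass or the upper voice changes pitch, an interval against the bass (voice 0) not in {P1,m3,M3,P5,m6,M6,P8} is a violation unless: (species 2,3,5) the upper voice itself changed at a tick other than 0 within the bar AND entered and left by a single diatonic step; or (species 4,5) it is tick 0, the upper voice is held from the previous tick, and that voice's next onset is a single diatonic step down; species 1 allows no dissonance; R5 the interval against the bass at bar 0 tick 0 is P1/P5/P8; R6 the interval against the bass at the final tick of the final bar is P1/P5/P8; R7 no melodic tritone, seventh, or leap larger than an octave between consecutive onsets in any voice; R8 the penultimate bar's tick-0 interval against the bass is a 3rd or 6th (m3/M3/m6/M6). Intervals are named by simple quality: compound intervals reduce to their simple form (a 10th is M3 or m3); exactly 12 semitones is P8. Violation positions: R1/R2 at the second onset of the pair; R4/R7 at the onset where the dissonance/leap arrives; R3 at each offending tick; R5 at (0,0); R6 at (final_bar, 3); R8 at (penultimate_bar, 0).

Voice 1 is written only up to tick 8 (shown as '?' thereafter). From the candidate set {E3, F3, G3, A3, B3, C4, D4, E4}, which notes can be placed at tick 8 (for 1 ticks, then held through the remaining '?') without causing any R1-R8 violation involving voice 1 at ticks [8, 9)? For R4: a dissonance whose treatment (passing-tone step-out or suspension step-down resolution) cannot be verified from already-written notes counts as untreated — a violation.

E3: violates R2
F3: violates R4,R7
G3: legal
A3: violates R4
B3: legal
C4: legal
D4: violates R4
E4: legal

{B3, C4, E4, G3}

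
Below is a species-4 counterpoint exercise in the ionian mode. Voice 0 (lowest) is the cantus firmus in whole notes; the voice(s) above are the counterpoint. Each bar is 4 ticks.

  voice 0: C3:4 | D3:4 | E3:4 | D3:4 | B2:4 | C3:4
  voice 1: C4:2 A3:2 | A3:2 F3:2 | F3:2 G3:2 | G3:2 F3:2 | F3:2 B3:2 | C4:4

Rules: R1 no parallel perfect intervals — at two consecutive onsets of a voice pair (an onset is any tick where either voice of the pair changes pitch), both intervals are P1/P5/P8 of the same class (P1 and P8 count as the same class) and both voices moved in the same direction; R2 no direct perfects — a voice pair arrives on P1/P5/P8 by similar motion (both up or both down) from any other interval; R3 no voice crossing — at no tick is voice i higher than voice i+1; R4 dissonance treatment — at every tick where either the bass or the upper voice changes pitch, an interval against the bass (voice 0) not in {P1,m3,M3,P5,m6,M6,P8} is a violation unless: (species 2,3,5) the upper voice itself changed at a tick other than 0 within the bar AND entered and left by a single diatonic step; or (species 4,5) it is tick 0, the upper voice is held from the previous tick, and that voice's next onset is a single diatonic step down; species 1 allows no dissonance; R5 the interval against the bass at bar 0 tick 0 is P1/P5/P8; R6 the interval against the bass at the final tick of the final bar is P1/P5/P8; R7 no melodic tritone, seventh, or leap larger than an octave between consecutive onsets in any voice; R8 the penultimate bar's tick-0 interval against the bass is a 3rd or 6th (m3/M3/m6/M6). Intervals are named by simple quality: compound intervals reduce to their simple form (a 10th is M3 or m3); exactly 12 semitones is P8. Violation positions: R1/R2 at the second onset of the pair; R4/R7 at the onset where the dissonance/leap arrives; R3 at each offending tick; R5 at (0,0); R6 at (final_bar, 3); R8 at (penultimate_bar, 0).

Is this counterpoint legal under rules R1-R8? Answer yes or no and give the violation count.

bar 0: v0=C3 v1=C4 (P8)
bar 1: v0=D3 v1=A3 (P5)
bar 2: v0=E3 v1=F3 (m2)
bar 3: v0=D3 v1=G3 (P4)
bar 4: v0=B2 v1=F3 (TT)
bar 5: v0=C3 v1=C4 (P8)
  R4 @ bar2.0: E3/F3 m2 untreated
  R4 @ bar4.0: B2/F3 TT untreated
  R8 @ bar4.0: penult TT not 3rd/6th
  R7 @ bar4.2: F3->B3 leap 6st
  R1 @ bar5.0: B2/B3 P8 -> C3/C4 P8 similar

No (5 violations)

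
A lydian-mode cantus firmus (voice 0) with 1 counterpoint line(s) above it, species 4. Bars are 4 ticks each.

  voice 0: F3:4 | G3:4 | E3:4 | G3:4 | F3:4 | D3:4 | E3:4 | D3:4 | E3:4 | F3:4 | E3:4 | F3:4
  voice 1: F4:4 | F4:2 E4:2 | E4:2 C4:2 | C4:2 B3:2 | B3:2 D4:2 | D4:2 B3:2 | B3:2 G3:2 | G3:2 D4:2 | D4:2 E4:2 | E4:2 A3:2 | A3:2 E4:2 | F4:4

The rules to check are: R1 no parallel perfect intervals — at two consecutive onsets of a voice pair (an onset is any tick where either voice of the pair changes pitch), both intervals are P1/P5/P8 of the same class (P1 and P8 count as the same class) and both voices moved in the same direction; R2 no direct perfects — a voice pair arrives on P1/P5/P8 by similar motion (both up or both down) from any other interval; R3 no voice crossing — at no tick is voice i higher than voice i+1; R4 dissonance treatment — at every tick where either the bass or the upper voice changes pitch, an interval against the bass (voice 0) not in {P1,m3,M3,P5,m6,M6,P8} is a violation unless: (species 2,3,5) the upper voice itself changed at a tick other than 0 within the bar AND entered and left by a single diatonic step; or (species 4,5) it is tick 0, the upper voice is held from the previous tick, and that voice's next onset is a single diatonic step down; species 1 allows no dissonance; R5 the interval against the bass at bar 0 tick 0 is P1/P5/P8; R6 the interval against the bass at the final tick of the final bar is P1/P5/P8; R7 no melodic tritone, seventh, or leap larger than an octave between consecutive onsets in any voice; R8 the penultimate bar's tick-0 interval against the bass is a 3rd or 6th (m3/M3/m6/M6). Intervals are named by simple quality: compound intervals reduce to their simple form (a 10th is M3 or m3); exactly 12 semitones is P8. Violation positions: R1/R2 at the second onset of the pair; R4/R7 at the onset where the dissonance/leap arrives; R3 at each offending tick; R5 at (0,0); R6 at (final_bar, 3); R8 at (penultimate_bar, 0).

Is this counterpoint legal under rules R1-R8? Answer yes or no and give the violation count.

bar 0: v0=F3 v1=F4 (P8)
bar 1: v0=G3 v1=F4 (m7)
bar 2: v0=E3 v1=E4 (P8)
bar 3: v0=G3 v1=C4 (P4)
bar 4: v0=F3 v1=B3 (TT)
bar 5: v0=D3 v1=D4 (P8)
bar 6: v0=E3 v1=B3 (P5)
bar 7: v0=D3 v1=G3 (P4)
bar 8: v0=E3 v1=D4 (m7)
bar 9: v0=F3 v1=E4 (M7)
bar 10: v0=E3 v1=A3 (P4)
bar 11: v0=F3 v1=F4 (P8)
  R4 @ bar4.0: F3/B3 TT untreated
  R4 @ bar7.0: D3/G3 P4 untreated
  R4 @ bar8.0: E3/D4 m7 untreated
  R4 @ bar9.0: F3/E4 M7 untreated
  R4 @ bar10.0: E3/A3 P4 untreated
  R8 @ bar10.0: penult P4 not 3rd/6th
  R1 @ bar11.0: E3/E4 P8 -> F3/F4 P8 similar

No (7 violations)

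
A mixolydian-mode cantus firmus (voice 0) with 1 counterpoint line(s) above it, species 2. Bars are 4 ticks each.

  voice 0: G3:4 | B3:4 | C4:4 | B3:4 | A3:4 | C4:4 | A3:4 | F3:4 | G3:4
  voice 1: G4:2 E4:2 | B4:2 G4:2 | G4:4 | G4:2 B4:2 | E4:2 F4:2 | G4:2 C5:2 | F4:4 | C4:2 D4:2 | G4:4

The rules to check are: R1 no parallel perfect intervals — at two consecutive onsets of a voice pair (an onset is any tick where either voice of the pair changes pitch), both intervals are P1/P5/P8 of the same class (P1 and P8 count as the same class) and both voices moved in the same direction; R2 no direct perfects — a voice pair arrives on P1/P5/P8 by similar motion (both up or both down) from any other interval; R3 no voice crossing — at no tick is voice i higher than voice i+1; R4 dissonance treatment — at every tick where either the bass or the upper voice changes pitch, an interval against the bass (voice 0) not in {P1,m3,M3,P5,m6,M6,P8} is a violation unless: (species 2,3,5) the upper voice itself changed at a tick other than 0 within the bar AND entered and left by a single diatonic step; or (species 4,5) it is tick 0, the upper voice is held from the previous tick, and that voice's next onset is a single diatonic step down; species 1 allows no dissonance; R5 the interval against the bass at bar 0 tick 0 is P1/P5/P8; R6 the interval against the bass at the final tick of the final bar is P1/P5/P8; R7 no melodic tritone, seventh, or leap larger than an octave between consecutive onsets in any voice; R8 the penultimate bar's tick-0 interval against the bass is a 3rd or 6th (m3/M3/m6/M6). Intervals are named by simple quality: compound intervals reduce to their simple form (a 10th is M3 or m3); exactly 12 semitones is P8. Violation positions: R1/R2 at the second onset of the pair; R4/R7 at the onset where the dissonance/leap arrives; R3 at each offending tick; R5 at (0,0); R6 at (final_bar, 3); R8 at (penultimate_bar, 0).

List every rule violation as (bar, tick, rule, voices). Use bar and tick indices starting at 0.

(1, 0, R2, (0, 1))
(4, 0, R2, (0, 1))
(5, 0, R2, (0, 1))
(7, 0, R2, (0, 1))
(7, 0, R8, (0, 1))
(8, 0, R2, (0, 1))

bar 0: v0=G3 v1=G4 downbeat P8
bar 1: v0=B3 v1=B4 downbeat P8
bar 2: v0=C4 v1=G4 downbeat P5
bar 3: v0=B3 v1=G4 downbeat m6
bar 4: v0=A3 v1=E4 downbeat P5
bar 5: v0=C4 v1=G4 downbeat P5
bar 6: v0=A3 v1=F4 downbeat m6
bar 7: v0=F3 v1=C4 downbeat P5
bar 8: v0=G3 v1=G4 downbeat P8
  -> R2 @ bar 1 tick 0 v(0, 1): G3/E4 M6 -> B3/B4 P8 similar
  -> R2 @ bar 4 tick 0 v(0, 1): B3/B4 P8 -> A3/E4 P5 similar
  -> R2 @ bar 5 tick 0 v(0, 1): A3/F4 m6 -> C4/G4 P5 similar
  -> R2 @ bar 7 tick 0 v(0, 1): A3/F4 m6 -> F3/C4 P5 similar
  -> R8 @ bar 7 tick 0 v(0, 1): penult P5 not 3rd/6th
  -> R2 @ bar 8 tick 0 v(0, 1): F3/D4 M6 -> G3/G4 P8 similar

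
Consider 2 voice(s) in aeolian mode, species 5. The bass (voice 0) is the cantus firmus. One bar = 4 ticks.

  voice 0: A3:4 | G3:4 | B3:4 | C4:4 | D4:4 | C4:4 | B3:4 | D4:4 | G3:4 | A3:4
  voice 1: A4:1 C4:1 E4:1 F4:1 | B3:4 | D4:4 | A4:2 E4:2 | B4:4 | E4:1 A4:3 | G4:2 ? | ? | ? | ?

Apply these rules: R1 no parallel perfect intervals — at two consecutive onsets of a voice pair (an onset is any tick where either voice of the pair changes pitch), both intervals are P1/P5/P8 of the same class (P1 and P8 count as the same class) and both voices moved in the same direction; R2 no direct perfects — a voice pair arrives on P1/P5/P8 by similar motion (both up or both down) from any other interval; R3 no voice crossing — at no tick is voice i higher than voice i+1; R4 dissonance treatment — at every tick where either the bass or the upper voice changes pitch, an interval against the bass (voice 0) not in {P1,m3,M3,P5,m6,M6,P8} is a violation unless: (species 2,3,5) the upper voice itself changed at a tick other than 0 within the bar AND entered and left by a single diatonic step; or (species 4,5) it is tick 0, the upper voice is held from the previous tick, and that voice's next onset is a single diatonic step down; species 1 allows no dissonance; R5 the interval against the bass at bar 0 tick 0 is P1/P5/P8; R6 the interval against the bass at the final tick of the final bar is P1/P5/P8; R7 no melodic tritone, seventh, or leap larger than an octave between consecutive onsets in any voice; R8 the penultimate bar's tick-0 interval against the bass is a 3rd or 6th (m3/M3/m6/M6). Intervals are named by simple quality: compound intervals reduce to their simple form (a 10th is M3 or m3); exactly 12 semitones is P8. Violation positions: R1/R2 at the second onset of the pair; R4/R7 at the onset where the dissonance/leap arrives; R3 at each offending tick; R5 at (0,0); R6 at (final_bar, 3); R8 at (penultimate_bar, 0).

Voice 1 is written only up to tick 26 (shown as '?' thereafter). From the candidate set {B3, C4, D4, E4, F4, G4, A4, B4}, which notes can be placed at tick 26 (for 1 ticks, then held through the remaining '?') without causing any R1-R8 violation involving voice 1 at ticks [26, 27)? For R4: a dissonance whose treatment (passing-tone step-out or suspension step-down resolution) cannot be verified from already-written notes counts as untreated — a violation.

B3: legal
C4: violates R4
D4: legal
E4: violates R4
F4: violates R4
G4: legal
A4: violates R4
B4: legal

{B3, B4, D4, G4}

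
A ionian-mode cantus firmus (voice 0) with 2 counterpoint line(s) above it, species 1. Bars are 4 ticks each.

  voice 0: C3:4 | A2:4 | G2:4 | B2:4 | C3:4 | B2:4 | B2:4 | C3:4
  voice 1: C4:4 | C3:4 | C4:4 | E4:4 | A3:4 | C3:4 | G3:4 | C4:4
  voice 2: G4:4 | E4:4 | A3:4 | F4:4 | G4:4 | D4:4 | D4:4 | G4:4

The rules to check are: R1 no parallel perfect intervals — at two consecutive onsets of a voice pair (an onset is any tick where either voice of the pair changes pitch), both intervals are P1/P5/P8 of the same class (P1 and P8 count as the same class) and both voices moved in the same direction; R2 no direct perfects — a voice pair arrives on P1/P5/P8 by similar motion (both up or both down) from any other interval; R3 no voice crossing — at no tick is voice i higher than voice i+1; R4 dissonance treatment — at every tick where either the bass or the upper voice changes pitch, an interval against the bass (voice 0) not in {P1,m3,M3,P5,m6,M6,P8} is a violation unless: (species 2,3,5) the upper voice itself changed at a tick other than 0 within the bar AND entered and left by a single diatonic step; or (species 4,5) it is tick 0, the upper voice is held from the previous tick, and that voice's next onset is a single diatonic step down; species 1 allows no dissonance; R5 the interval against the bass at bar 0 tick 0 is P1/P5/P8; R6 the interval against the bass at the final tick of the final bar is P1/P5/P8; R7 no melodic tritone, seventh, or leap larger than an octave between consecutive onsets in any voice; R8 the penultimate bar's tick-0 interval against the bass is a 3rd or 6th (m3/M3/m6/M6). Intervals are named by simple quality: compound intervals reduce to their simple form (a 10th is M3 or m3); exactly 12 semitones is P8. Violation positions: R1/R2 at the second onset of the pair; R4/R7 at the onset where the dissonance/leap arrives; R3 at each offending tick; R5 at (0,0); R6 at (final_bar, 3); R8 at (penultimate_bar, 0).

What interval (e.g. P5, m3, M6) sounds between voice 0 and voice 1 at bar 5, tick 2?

m2

voice 0=B2 voice 1=C3 -> m2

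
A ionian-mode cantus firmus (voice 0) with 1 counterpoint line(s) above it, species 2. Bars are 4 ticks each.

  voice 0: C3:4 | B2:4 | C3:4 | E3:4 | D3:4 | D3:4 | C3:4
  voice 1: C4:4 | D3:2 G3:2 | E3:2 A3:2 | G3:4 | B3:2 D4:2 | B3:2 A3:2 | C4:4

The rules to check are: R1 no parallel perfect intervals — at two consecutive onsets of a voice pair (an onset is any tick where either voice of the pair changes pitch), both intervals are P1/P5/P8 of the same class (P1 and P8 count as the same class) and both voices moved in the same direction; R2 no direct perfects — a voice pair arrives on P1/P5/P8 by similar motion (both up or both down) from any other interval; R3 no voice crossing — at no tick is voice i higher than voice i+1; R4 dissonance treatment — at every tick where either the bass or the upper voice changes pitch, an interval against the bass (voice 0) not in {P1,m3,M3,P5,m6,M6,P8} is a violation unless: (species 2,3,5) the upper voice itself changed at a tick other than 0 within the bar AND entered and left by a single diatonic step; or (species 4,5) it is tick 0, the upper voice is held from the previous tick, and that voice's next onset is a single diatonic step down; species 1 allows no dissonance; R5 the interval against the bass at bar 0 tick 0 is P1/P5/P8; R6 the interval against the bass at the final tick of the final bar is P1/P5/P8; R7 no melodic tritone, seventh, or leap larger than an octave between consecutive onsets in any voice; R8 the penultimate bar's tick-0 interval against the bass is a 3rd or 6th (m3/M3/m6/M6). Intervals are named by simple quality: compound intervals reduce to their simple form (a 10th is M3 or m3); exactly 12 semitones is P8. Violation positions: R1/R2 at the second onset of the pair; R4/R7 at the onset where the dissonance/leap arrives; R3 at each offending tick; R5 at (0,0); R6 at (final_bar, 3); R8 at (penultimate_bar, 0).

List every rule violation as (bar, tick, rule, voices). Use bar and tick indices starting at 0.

(1, 0, R7, (1,))

bar 0: v0=C3 v1=C4 downbeat P8
bar 1: v0=B2 v1=D3 downbeat m3
bar 2: v0=C3 v1=E3 downbeat M3
bar 3: v0=E3 v1=G3 downbeat m3
bar 4: v0=D3 v1=B3 downbeat M6
bar 5: v0=D3 v1=B3 downbeat M6
bar 6: v0=C3 v1=C4 downbeat P8
  -> R7 @ bar 1 tick 0 v(1,): C4->D3 leap 10st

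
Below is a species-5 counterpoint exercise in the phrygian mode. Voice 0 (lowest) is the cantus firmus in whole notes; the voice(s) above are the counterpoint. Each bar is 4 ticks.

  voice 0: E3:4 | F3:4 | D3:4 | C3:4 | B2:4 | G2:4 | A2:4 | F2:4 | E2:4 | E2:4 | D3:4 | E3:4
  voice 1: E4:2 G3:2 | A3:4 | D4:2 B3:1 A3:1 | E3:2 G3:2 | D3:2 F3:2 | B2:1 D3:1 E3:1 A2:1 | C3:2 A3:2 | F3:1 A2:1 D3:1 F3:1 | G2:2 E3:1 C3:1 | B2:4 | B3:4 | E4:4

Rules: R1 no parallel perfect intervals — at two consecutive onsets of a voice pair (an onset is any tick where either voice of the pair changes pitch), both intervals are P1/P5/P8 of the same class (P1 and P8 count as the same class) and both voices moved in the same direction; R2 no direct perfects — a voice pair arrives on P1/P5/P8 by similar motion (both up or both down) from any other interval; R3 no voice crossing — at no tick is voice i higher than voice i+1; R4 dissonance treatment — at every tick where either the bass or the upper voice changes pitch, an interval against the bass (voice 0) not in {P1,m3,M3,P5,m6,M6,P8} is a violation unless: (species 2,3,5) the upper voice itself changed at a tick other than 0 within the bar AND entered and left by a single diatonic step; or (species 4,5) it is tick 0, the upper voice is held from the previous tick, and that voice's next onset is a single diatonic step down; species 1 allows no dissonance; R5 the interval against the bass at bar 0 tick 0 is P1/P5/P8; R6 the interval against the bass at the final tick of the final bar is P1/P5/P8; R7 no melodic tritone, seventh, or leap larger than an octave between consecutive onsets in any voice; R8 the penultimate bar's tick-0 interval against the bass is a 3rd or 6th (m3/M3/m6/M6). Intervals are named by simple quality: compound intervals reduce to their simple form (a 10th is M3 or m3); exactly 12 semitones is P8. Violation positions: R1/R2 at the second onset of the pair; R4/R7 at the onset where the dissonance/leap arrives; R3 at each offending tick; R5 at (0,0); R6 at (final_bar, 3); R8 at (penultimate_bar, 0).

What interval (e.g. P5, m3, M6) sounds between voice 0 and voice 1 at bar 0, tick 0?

voice 0=E3 voice 1=E4 -> P8

P8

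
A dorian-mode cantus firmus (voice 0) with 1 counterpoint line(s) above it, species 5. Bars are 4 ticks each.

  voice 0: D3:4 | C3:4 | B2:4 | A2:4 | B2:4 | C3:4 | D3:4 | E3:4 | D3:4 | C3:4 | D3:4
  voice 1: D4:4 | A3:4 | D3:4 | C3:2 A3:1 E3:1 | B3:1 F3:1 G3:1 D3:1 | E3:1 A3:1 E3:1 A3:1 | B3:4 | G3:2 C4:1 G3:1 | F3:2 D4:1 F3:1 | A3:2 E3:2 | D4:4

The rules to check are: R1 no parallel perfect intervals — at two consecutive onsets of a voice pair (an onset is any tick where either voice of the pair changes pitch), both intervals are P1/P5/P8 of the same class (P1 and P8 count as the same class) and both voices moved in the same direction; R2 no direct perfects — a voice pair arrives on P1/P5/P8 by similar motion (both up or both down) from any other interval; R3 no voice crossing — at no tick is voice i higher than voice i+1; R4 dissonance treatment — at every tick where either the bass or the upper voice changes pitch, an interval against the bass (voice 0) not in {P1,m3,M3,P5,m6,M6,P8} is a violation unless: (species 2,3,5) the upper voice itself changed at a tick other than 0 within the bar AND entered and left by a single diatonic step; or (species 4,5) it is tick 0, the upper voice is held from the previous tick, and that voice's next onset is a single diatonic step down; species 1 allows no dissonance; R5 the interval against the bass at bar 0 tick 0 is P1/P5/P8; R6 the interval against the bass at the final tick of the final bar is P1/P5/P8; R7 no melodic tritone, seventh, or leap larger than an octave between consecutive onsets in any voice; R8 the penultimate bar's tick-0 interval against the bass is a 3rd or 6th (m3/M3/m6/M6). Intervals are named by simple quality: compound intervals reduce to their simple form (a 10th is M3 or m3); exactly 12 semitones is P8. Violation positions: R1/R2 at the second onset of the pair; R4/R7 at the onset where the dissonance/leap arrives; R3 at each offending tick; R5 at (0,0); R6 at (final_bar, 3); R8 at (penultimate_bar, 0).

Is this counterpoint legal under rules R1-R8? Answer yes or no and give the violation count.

No (5 violations)

bar 0: v0=D3 v1=D4 (P8)
bar 1: v0=C3 v1=A3 (M6)
bar 2: v0=B2 v1=D3 (m3)
bar 3: v0=A2 v1=C3 (m3)
bar 4: v0=B2 v1=B3 (P8)
bar 5: v0=C3 v1=E3 (M3)
bar 6: v0=D3 v1=B3 (M6)
bar 7: v0=E3 v1=G3 (m3)
bar 8: v0=D3 v1=F3 (m3)
bar 9: v0=C3 v1=A3 (M6)
bar 10: v0=D3 v1=D4 (P8)
  R2 @ bar4.0: A2/E3 P5 -> B2/B3 P8 similar
  R4 @ bar4.1: B2/F3 TT untreated
  R7 @ bar4.1: B3->F3 leap 6st
  R2 @ bar10.0: C3/E3 M3 -> D3/D4 P8 similar
  R7 @ bar10.0: E3->D4 leap 10st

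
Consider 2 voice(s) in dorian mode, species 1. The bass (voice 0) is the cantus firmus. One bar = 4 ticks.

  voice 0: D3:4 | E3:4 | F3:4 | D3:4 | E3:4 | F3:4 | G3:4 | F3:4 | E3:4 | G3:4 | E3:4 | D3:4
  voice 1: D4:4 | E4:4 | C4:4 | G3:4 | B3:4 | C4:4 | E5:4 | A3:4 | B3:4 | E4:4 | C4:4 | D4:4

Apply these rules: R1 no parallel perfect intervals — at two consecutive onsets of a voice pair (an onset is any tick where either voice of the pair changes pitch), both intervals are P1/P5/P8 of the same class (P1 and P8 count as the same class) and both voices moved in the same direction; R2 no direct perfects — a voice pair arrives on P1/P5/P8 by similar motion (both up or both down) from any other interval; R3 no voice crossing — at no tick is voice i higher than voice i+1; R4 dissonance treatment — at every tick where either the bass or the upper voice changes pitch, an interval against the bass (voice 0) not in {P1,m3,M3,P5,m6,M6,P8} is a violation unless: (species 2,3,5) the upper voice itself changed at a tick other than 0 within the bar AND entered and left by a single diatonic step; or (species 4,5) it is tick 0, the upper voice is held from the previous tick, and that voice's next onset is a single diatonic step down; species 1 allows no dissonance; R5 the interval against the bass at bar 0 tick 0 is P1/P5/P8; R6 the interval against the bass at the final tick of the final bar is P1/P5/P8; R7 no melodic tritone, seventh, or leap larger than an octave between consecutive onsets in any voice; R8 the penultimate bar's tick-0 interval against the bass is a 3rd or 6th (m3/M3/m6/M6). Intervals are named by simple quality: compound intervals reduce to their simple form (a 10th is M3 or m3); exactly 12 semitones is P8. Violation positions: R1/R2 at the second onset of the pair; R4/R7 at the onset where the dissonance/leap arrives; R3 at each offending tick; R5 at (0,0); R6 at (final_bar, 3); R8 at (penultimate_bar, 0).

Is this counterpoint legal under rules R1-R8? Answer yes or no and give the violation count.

bar 0: v0=D3 v1=D4 (P8)
bar 1: v0=E3 v1=E4 (P8)
bar 2: v0=F3 v1=C4 (P5)
bar 3: v0=D3 v1=G3 (P4)
bar 4: v0=E3 v1=B3 (P5)
bar 5: v0=F3 v1=C4 (P5)
bar 6: v0=G3 v1=E5 (M6)
bar 7: v0=F3 v1=A3 (M3)
bar 8: v0=E3 v1=B3 (P5)
bar 9: v0=G3 v1=E4 (M6)
bar 10: v0=E3 v1=C4 (m6)
bar 11: v0=D3 v1=D4 (P8)
  R1 @ bar1.0: D3/D4 P8 -> E3/E4 P8 similar
  R4 @ bar3.0: D3/G3 P4 untreated
  R2 @ bar4.0: D3/G3 P4 -> E3/B3 P5 similar
  R1 @ bar5.0: E3/B3 P5 -> F3/C4 P5 similar
  R7 @ bar6.0: C4->E5 leap 16st
  R7 @ bar7.0: E5->A3 leap 19st

No (6 violations)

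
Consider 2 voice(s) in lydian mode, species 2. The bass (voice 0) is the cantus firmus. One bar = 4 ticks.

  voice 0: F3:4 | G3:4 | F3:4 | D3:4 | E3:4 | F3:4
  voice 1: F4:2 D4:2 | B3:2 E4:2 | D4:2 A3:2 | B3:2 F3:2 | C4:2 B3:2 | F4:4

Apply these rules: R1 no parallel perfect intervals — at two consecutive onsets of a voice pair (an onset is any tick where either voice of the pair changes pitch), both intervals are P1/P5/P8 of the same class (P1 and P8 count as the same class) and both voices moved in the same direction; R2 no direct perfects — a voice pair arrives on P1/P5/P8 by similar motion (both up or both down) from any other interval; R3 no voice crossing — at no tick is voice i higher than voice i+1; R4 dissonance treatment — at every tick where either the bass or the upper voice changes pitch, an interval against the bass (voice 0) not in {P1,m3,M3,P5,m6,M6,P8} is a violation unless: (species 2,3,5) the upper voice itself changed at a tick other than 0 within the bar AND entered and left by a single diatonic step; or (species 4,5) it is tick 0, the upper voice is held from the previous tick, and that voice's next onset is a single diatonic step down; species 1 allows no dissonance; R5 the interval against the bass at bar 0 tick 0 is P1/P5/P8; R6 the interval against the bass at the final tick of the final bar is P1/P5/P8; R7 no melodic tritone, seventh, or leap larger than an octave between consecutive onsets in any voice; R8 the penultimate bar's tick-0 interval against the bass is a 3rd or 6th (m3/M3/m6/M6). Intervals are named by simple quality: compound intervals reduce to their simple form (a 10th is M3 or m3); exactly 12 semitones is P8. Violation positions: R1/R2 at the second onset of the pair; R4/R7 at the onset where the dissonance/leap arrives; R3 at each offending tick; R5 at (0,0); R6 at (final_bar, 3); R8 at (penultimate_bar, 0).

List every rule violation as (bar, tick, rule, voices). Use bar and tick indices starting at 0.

bar 0: v0=F3 v1=F4 downbeat P8
bar 1: v0=G3 v1=B3 downbeat M3
bar 2: v0=F3 v1=D4 downbeat M6
bar 3: v0=D3 v1=B3 downbeat M6
bar 4: v0=E3 v1=C4 downbeat m6
bar 5: v0=F3 v1=F4 downbeat P8
  -> R7 @ bar 3 tick 2 v(1,): B3->F3 leap 6st
  -> R2 @ bar 5 tick 0 v(0, 1): E3/B3 P5 -> F3/F4 P8 similar
  -> R7 @ bar 5 tick 0 v(1,): B3->F4 leap 6st

(3, 2, R7, (1,))
(5, 0, R2, (0, 1))
(5, 0, R7, (1,))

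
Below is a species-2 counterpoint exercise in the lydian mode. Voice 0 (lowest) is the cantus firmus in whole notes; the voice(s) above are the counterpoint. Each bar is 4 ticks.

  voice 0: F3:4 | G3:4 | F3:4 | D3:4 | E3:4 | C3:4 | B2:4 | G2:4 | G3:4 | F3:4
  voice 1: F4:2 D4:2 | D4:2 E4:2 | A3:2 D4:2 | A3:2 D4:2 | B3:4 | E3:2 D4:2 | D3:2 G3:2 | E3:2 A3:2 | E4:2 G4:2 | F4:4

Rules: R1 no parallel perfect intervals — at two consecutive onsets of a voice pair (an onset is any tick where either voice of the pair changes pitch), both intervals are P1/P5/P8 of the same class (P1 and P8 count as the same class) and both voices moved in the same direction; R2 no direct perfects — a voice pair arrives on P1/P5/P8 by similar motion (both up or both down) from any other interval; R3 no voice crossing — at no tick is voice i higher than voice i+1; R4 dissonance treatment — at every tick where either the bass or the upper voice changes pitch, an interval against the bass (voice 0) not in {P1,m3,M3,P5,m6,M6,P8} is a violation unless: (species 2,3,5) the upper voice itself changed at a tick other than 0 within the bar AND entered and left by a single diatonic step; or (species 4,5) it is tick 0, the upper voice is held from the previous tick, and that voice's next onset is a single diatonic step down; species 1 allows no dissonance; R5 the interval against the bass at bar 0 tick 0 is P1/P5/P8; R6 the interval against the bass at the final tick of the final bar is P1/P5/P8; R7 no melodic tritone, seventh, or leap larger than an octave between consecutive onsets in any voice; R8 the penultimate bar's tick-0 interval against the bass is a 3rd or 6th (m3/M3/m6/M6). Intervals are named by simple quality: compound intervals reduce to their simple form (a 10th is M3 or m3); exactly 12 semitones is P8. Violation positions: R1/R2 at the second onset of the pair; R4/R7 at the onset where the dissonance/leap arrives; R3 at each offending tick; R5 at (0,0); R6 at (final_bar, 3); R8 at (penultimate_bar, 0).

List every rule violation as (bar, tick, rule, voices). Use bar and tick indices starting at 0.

bar 0: v0=F3 v1=F4 downbeat P8
bar 1: v0=G3 v1=D4 downbeat P5
bar 2: v0=F3 v1=A3 downbeat M3
bar 3: v0=D3 v1=A3 downbeat P5
bar 4: v0=E3 v1=B3 downbeat P5
bar 5: v0=C3 v1=E3 downbeat M3
bar 6: v0=B2 v1=D3 downbeat m3
bar 7: v0=G2 v1=E3 downbeat M6
bar 8: v0=G3 v1=E4 downbeat M6
bar 9: v0=F3 v1=F4 downbeat P8
  -> R2 @ bar 3 tick 0 v(0, 1): F3/D4 M6 -> D3/A3 P5 similar
  -> R4 @ bar 5 tick 2 v(0, 1): C3/D4 M2 untreated
  -> R7 @ bar 5 tick 2 v(1,): E3->D4 leap 10st
  -> R4 @ bar 7 tick 2 v(0, 1): G2/A3 M2 untreated
  -> R1 @ bar 9 tick 0 v(0, 1): G3/G4 P8 -> F3/F4 P8 similar

(3, 0, R2, (0, 1))
(5, 2, R4, (0, 1))
(5, 2, R7, (1,))
(7, 2, R4, (0, 1))
(9, 0, R1, (0, 1))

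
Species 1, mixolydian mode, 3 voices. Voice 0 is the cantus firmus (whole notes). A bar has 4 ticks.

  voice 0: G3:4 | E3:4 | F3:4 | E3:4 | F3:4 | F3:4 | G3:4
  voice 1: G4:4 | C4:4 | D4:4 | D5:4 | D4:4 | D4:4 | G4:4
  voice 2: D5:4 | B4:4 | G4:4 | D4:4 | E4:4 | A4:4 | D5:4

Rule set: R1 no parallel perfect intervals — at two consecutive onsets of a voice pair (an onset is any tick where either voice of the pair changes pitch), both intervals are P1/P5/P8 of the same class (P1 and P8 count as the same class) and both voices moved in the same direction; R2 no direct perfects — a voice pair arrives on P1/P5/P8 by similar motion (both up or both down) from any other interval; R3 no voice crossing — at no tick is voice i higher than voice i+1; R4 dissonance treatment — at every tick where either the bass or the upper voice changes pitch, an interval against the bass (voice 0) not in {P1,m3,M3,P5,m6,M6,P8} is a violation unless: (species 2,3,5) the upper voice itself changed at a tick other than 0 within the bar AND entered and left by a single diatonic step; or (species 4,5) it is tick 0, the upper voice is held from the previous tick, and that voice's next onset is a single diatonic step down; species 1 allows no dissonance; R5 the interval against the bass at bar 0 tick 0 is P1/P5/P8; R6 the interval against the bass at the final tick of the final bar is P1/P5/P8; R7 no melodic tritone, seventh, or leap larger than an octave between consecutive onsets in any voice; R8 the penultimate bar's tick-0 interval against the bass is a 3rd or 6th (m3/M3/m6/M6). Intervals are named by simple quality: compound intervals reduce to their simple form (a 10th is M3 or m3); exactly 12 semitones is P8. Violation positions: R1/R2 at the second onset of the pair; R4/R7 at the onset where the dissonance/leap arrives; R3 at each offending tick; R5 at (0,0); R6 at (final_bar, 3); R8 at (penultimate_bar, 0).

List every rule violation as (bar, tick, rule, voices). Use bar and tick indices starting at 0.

(1, 0, R1, (0, 2))
(2, 0, R4, (0, 2))
(3, 0, R3, (1, 2))
(3, 0, R4, (0, 1))
(3, 0, R4, (0, 2))
(3, 1, R3, (1, 2))
(3, 2, R3, (1, 2))
(3, 3, R3, (1, 2))
(4, 0, R4, (0, 2))
(6, 0, R1, (1, 2))
(6, 0, R2, (0, 1))
(6, 0, R2, (0, 2))

bar 0: v0=G3 v1=G4 v2=D5 downbeat P5
bar 1: v0=E3 v1=C4 v2=B4 downbeat P5
bar 2: v0=F3 v1=D4 v2=G4 downbeat M2
bar 3: v0=E3 v1=D5 v2=D4 downbeat m7
bar 4: v0=F3 v1=D4 v2=E4 downbeat M7
bar 5: v0=F3 v1=D4 v2=A4 downbeat M3
bar 6: v0=G3 v1=G4 v2=D5 downbeat P5
  -> R1 @ bar 1 tick 0 v(0, 2): G3/D5 P5 -> E3/B4 P5 similar
  -> R4 @ bar 2 tick 0 v(0, 2): F3/G4 M2 untreated
  -> R3 @ bar 3 tick 0 v(1, 2): D5 above D4
  -> R4 @ bar 3 tick 0 v(0, 1): E3/D5 m7 untreated
  -> R4 @ bar 3 tick 0 v(0, 2): E3/D4 m7 untreated
  -> R3 @ bar 3 tick 1 v(1, 2): D5 above D4
  -> R3 @ bar 3 tick 2 v(1, 2): D5 above D4
  -> R3 @ bar 3 tick 3 v(1, 2): D5 above D4
  -> R4 @ bar 4 tick 0 v(0, 2): F3/E4 M7 untreated
  -> R1 @ bar 6 tick 0 v(1, 2): D4/A4 P5 -> G4/D5 P5 similar
  -> R2 @ bar 6 tick 0 v(0, 1): F3/D4 M6 -> G3/G4 P8 similar
  -> R2 @ bar 6 tick 0 v(0, 2): F3/A4 M3 -> G3/D5 P5 similar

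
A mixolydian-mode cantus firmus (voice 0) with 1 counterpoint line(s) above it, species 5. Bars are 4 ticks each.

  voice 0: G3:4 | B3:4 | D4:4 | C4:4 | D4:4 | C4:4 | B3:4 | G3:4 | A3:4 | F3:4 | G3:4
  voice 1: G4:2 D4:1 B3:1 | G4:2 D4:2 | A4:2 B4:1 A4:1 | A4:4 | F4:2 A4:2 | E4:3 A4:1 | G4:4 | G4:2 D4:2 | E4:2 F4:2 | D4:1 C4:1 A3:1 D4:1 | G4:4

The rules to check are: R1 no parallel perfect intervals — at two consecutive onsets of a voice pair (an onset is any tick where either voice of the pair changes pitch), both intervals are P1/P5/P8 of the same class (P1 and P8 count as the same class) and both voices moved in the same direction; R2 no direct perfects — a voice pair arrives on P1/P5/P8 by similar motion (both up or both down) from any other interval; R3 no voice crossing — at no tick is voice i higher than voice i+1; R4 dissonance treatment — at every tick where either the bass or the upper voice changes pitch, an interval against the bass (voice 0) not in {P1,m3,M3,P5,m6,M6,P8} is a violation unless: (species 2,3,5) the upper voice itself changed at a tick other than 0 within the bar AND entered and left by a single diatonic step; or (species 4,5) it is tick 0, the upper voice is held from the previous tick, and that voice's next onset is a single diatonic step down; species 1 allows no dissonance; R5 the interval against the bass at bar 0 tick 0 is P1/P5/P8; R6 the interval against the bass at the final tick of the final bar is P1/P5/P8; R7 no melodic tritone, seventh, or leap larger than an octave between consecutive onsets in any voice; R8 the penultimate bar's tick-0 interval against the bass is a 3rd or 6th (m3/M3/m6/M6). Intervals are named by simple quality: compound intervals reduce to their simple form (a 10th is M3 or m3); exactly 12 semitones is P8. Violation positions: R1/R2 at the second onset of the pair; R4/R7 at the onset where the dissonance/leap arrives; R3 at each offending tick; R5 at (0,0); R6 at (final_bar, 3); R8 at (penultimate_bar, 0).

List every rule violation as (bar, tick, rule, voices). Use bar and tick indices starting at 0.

bar 0: v0=G3 v1=G4 downbeat P8
bar 1: v0=B3 v1=G4 downbeat m6
bar 2: v0=D4 v1=A4 downbeat P5
bar 3: v0=C4 v1=A4 downbeat M6
bar 4: v0=D4 v1=F4 downbeat m3
bar 5: v0=C4 v1=E4 downbeat M3
bar 6: v0=B3 v1=G4 downbeat m6
bar 7: v0=G3 v1=G4 downbeat P8
bar 8: v0=A3 v1=E4 downbeat P5
bar 9: v0=F3 v1=D4 downbeat M6
bar 10: v0=G3 v1=G4 downbeat P8
  -> R2 @ bar 2 tick 0 v(0, 1): B3/D4 m3 -> D4/A4 P5 similar
  -> R1 @ bar 8 tick 0 v(0, 1): G3/D4 P5 -> A3/E4 P5 similar
  -> R2 @ bar 10 tick 0 v(0, 1): F3/D4 M6 -> G3/G4 P8 similar

(2, 0, R2, (0, 1))
(8, 0, R1, (0, 1))
(10, 0, R2, (0, 1))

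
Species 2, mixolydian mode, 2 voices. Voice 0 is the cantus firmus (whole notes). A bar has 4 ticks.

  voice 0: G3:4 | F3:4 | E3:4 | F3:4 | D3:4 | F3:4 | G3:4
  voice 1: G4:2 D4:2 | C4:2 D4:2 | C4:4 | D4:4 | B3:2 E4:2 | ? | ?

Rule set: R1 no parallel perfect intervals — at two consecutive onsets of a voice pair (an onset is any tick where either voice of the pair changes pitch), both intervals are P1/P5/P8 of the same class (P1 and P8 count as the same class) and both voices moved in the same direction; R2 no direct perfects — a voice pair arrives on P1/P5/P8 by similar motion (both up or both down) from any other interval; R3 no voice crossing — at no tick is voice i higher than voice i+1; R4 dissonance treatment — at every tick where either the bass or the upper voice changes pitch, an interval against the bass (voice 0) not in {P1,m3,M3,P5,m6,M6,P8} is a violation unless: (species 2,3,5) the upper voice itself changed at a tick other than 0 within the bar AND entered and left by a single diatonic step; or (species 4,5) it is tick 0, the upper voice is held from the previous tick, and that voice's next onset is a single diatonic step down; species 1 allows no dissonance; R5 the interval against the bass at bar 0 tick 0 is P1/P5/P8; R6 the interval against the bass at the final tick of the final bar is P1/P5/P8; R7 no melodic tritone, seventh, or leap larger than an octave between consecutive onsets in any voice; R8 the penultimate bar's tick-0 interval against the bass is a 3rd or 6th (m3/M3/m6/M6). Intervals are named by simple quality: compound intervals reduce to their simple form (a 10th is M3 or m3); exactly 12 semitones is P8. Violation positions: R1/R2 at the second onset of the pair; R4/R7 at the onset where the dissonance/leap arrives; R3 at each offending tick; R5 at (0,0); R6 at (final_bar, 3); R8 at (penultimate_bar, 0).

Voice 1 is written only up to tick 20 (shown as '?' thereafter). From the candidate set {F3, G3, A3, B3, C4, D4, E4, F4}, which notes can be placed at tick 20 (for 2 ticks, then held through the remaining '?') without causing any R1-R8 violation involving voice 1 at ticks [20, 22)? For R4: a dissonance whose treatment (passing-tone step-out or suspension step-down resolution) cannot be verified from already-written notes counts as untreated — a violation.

F3: violates R7,R8
G3: violates R4,R8
A3: legal
B3: violates R4,R8
C4: violates R8
D4: legal
E4: violates R4,R8
F4: violates R2,R8

{A3, D4}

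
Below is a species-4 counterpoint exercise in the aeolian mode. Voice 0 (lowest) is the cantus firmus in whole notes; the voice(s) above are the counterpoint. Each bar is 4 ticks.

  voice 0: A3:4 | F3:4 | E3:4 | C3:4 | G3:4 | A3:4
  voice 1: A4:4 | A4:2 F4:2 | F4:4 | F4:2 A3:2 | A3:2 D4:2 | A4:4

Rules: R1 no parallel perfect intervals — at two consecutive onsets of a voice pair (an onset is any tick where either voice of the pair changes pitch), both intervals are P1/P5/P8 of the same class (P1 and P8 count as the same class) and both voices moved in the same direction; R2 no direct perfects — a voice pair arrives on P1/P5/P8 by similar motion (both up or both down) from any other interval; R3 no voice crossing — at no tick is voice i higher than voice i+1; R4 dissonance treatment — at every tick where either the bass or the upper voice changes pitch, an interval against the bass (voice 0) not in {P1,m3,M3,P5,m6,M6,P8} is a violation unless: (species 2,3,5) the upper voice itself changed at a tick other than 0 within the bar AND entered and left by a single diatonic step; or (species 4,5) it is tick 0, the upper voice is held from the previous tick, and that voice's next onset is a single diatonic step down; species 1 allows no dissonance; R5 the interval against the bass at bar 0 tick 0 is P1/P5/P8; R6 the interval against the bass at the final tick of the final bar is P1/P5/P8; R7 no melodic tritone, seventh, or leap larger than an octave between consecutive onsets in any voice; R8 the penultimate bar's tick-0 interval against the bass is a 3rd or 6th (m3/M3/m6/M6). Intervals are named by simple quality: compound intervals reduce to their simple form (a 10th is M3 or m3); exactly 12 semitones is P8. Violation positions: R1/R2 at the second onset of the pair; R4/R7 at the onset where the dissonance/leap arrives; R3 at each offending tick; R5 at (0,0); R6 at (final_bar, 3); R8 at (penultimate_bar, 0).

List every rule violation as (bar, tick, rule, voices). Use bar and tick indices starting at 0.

bar 0: v0=A3 v1=A4 downbeat P8
bar 1: v0=F3 v1=A4 downbeat M3
bar 2: v0=E3 v1=F4 downbeat m2
bar 3: v0=C3 v1=F4 downbeat P4
bar 4: v0=G3 v1=A3 downbeat M2
bar 5: v0=A3 v1=A4 downbeat P8
  -> R4 @ bar 2 tick 0 v(0, 1): E3/F4 m2 untreated
  -> R4 @ bar 3 tick 0 v(0, 1): C3/F4 P4 untreated
  -> R4 @ bar 4 tick 0 v(0, 1): G3/A3 M2 untreated
  -> R8 @ bar 4 tick 0 v(0, 1): penult M2 not 3rd/6th
  -> R2 @ bar 5 tick 0 v(0, 1): G3/D4 P5 -> A3/A4 P8 similar

(2, 0, R4, (0, 1))
(3, 0, R4, (0, 1))
(4, 0, R4, (0, 1))
(4, 0, R8, (0, 1))
(5, 0, R2, (0, 1))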